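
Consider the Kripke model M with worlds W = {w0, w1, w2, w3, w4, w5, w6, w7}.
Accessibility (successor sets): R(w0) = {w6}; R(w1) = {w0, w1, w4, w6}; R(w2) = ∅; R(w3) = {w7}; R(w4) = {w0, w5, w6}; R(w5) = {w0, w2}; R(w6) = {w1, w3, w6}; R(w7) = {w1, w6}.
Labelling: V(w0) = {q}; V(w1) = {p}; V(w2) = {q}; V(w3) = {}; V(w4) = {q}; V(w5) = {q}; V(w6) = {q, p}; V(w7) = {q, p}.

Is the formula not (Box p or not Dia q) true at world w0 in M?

At w0: Box p or not Dia q is true, so not (Box p or not Dia q) is false.
  At w0: Box p is true, not Dia q is false, so Box p or not Dia q is true.
    At w0: Box p requires p at every successor {w6}.
      At w6: p is true.
    So Box p is true at w0.
    At w0: Dia q is true, so not Dia q is false.
      At w0: Dia q requires q at some successor in {w6}.
        q holds at w6, so Dia q is true at w0.

No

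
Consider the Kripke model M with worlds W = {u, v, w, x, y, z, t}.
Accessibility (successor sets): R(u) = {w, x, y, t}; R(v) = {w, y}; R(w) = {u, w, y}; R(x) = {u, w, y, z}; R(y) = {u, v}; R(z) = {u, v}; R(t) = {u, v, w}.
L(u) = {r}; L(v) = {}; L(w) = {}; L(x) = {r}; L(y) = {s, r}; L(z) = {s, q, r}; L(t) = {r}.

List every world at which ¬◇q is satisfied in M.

Let φ = ¬◇q. Evaluate φ at each world:
  u (successors {w, x, y, t}): φ is true.
  v (successors {w, y}): φ is true.
  w (successors {u, w, y}): φ is true.
  x (successors {u, w, y, z}): φ is false.
  y (successors {u, v}): φ is true.
  z (successors {u, v}): φ is true.
  t (successors {u, v, w}): φ is true.
For instance, at x:
  At x: ◇q is true, so ¬◇q is false.
    At x: ◇q requires q at some successor in {u, w, y, z}.
      q holds at z, so ◇q is true at x.
Satisfying worlds: {u, v, w, y, z, t}

u, v, w, y, z, t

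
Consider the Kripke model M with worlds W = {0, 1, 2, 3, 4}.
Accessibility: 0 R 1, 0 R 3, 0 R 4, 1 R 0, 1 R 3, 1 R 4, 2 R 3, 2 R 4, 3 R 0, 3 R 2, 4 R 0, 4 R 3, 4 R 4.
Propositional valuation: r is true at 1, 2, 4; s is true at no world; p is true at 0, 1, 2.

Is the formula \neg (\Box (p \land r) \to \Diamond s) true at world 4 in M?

No

At 4: \Box (p \land r) \to \Diamond s is true, so \neg (\Box (p \land r) \to \Diamond s) is false.
  At 4: \Box (p \land r) is false, \Diamond s is false, so \Box (p \land r) \to \Diamond s is true.
    At 4: \Box (p \land r) requires p \land r at every successor {0, 3, 4}.
      p \land r fails at 0, so \Box (p \land r) is false at 4.
    At 4: \Diamond s requires s at some successor in {0, 3, 4}.
      At 0: s is false.
      At 3: s is false.
      At 4: s is false.
    So \Diamond s is false at 4.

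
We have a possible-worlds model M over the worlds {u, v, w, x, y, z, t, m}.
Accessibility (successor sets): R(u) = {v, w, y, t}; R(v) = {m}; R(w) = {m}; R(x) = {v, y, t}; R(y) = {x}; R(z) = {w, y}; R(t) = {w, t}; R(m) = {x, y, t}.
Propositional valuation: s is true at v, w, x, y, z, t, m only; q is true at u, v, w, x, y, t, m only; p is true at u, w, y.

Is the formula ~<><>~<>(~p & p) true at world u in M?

No

At u: <><>~<>(~p & p) is true, so ~<><>~<>(~p & p) is false.
  At u: <><>~<>(~p & p) requires <>~<>(~p & p) at some successor in {v, w, y, t}.
    <>~<>(~p & p) holds at v, so <><>~<>(~p & p) is true at u.
      At v: <>~<>(~p & p) requires ~<>(~p & p) at some successor in {m}.
        ~<>(~p & p) holds at m, so <>~<>(~p & p) is true at v.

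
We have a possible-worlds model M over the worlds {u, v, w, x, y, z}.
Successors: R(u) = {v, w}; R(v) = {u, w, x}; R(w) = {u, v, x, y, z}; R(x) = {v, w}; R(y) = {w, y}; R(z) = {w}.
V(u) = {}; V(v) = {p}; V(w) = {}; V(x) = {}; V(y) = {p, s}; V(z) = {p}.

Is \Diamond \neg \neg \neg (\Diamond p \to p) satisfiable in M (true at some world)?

Let φ = \Diamond \neg \neg \neg (\Diamond p \to p). Evaluate φ at each world:
  u (successors {v, w}): φ is true.
  v (successors {u, w, x}): φ is true.
  w (successors {u, v, x, y, z}): φ is true.
  x (successors {v, w}): φ is true.
  y (successors {w, y}): φ is true.
  z (successors {w}): φ is true.
Detail at u (witness):
  At u: \Diamond \neg \neg \neg (\Diamond p \to p) requires \neg \neg \neg (\Diamond p \to p) at some successor in {v, w}.
    \neg \neg \neg (\Diamond p \to p) holds at w, so \Diamond \neg \neg \neg (\Diamond p \to p) is true at u.
      At w: \neg \neg (\Diamond p \to p) is false, so \neg \neg \neg (\Diamond p \to p) is true.

Yes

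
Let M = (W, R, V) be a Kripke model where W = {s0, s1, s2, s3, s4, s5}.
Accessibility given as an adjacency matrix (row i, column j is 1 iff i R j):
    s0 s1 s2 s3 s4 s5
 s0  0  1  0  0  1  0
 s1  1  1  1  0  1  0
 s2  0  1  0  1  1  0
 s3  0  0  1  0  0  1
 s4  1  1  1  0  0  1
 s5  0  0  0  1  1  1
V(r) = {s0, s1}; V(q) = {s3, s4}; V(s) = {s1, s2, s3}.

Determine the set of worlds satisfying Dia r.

Recall that Dia ψ holds at a world iff ψ holds at some accessible world.
Let φ = Dia r. Evaluate φ at each world:
  s0 (successors {s1, s4}): φ is true.
  s1 (successors {s0, s1, s2, s4}): φ is true.
  s2 (successors {s1, s3, s4}): φ is true.
  s3 (successors {s2, s5}): φ is false.
  s4 (successors {s0, s1, s2, s5}): φ is true.
  s5 (successors {s3, s4, s5}): φ is false.
For instance, at s2:
  At s2: Dia r requires r at some successor in {s1, s3, s4}.
    r holds at s1, so Dia r is true at s2.
Satisfying worlds: {s0, s1, s2, s4}

s0, s1, s2, s4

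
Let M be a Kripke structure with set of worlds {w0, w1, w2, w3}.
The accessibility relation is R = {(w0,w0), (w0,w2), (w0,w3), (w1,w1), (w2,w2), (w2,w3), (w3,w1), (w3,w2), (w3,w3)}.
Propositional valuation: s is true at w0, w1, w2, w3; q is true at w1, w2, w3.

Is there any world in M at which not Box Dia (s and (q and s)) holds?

Recall that Box ψ holds at a world iff ψ holds at every accessible world, and Dia ψ holds iff ψ holds at some accessible world.
Let φ = not Box Dia (s and (q and s)). Evaluate φ at each world:
  w0 (successors {w0, w2, w3}): φ is false.
  w1 (successors {w1}): φ is false.
  w2 (successors {w2, w3}): φ is false.
  w3 (successors {w1, w2, w3}): φ is false.
For instance, at w0:
  At w0: Box Dia (s and (q and s)) is true, so not Box Dia (s and (q and s)) is false.
    At w0: Box Dia (s and (q and s)) requires Dia (s and (q and s)) at every successor {w0, w2, w3}.
      At w0: Dia (s and (q and s)) is true.
      At w2: Dia (s and (q and s)) is true.
      At w3: Dia (s and (q and s)) is true.
    So Box Dia (s and (q and s)) is true at w0.

No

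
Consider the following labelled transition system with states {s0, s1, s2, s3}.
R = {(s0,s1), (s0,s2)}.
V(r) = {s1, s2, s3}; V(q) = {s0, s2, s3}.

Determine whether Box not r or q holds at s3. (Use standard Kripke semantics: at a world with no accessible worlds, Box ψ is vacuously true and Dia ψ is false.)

At s3: Box not r is true, q is true, so Box not r or q is true.
  At s3: no accessible worlds, so Box not r holds vacuously.

Yes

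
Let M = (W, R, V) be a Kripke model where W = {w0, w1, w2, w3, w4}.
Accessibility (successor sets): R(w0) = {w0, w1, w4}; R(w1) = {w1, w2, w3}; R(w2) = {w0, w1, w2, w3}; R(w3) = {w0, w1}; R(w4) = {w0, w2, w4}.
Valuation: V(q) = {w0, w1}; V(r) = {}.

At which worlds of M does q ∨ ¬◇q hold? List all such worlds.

w0, w1

Let φ = q ∨ ¬◇q. Evaluate φ at each world:
  w0 (successors {w0, w1, w4}): φ is true.
  w1 (successors {w1, w2, w3}): φ is true.
  w2 (successors {w0, w1, w2, w3}): φ is false.
  w3 (successors {w0, w1}): φ is false.
  w4 (successors {w0, w2, w4}): φ is false.
For instance, at w2:
  At w2: q is false, ¬◇q is false, so q ∨ ¬◇q is false.
    At w2: ◇q is true, so ¬◇q is false.
      At w2: ◇q requires q at some successor in {w0, w1, w2, w3}.
        q holds at w0, so ◇q is true at w2.
Satisfying worlds: {w0, w1}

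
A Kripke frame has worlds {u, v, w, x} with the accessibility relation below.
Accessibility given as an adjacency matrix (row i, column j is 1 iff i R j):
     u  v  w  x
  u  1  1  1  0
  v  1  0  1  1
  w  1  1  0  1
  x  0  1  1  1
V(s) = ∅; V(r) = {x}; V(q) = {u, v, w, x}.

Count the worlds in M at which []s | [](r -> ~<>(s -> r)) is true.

Let φ = []s | [](r -> ~<>(s -> r)). Evaluate φ at each world:
  u (successors {u, v, w}): φ is true.
  v (successors {u, w, x}): φ is false.
  w (successors {u, v, x}): φ is false.
  x (successors {v, w, x}): φ is false.
For instance, at u:
  At u: []s is false, [](r -> ~<>(s -> r)) is true, so []s | [](r -> ~<>(s -> r)) is true.
    At u: []s requires s at every successor {u, v, w}.
      s fails at u, so []s is false at u.
    At u: [](r -> ~<>(s -> r)) requires r -> ~<>(s -> r) at every successor {u, v, w}.
      At u: r -> ~<>(s -> r) is true.
      At v: r -> ~<>(s -> r) is true.
      At w: r -> ~<>(s -> r) is true.
    So [](r -> ~<>(s -> r)) is true at u.
Satisfying worlds: {u}

1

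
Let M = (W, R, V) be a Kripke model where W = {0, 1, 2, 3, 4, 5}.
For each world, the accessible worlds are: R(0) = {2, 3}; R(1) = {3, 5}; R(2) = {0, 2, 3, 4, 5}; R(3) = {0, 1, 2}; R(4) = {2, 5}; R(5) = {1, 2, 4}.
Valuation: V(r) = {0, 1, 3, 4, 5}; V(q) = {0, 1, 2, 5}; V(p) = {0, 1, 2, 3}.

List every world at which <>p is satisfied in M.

0, 1, 2, 3, 4, 5

Let φ = <>p. Evaluate φ at each world:
  0 (successors {2, 3}): φ is true.
  1 (successors {3, 5}): φ is true.
  2 (successors {0, 2, 3, 4, 5}): φ is true.
  3 (successors {0, 1, 2}): φ is true.
  4 (successors {2, 5}): φ is true.
  5 (successors {1, 2, 4}): φ is true.
For instance, at 5:
  At 5: <>p requires p at some successor in {1, 2, 4}.
    p holds at 1, so <>p is true at 5.
Satisfying worlds: {0, 1, 2, 3, 4, 5}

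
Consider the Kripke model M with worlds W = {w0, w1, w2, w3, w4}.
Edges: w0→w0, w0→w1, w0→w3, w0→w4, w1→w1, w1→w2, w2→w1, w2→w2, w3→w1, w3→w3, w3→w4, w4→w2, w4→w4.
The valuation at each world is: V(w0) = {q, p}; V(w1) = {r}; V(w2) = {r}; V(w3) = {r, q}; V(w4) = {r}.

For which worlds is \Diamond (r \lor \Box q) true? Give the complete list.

w0, w1, w2, w3, w4

Let φ = \Diamond (r \lor \Box q). Evaluate φ at each world:
  w0 (successors {w0, w1, w3, w4}): φ is true.
  w1 (successors {w1, w2}): φ is true.
  w2 (successors {w1, w2}): φ is true.
  w3 (successors {w1, w3, w4}): φ is true.
  w4 (successors {w2, w4}): φ is true.
For instance, at w1:
  At w1: \Diamond (r \lor \Box q) requires r \lor \Box q at some successor in {w1, w2}.
    r \lor \Box q holds at w1, so \Diamond (r \lor \Box q) is true at w1.
      At w1: r is true, \Box q is false, so r \lor \Box q is true.
Satisfying worlds: {w0, w1, w2, w3, w4}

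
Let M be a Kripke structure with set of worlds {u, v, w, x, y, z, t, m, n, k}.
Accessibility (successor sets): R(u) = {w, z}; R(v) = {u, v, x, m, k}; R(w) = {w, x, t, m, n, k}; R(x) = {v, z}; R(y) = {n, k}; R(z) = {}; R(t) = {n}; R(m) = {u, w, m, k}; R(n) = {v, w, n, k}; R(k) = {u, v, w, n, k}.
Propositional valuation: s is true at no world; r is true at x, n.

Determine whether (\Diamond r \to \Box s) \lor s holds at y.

No

Recall that \Box ψ holds at a world iff ψ holds at every accessible world, and \Diamond ψ holds iff ψ holds at some accessible world.
At y: \Diamond r \to \Box s is false, s is false, so (\Diamond r \to \Box s) \lor s is false.
  At y: \Diamond r is true, \Box s is false, so \Diamond r \to \Box s is false.
    At y: \Diamond r requires r at some successor in {n, k}.
      r holds at n, so \Diamond r is true at y.
    At y: \Box s requires s at every successor {n, k}.
      s fails at n, so \Box s is false at y.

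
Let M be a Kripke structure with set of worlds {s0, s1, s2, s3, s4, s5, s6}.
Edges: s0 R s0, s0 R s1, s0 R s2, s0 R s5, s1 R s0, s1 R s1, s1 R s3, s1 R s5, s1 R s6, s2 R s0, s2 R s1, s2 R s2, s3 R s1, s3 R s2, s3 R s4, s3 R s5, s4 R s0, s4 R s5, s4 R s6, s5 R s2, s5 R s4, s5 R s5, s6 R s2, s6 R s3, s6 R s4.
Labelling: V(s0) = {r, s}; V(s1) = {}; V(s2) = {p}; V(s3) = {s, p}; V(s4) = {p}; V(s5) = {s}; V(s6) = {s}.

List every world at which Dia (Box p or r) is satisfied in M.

Let φ = Dia (Box p or r). Evaluate φ at each world:
  s0 (successors {s0, s1, s2, s5}): φ is true.
  s1 (successors {s0, s1, s3, s5, s6}): φ is true.
  s2 (successors {s0, s1, s2}): φ is true.
  s3 (successors {s1, s2, s4, s5}): φ is false.
  s4 (successors {s0, s5, s6}): φ is true.
  s5 (successors {s2, s4, s5}): φ is false.
  s6 (successors {s2, s3, s4}): φ is false.
For instance, at s5:
  At s5: Dia (Box p or r) requires Box p or r at some successor in {s2, s4, s5}.
    At s2: Box p or r is false.
    At s4: Box p or r is false.
    At s5: Box p or r is false.
  So Dia (Box p or r) is false at s5.
Satisfying worlds: {s0, s1, s2, s4}

s0, s1, s2, s4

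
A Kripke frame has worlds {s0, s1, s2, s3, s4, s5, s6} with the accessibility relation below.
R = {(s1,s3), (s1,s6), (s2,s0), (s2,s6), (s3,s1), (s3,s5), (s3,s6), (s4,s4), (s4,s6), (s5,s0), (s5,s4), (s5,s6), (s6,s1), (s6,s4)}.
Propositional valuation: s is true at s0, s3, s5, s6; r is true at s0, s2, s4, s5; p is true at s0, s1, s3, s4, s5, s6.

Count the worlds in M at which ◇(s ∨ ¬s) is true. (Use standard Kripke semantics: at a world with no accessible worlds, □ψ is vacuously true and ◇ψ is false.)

Recall that ◇ψ holds at a world iff ψ holds at some accessible world.
Let φ = ◇(s ∨ ¬s). Evaluate φ at each world:
  s0 (successors ∅): φ is false.
  s1 (successors {s3, s6}): φ is true.
  s2 (successors {s0, s6}): φ is true.
  s3 (successors {s1, s5, s6}): φ is true.
  s4 (successors {s4, s6}): φ is true.
  s5 (successors {s0, s4, s6}): φ is true.
  s6 (successors {s1, s4}): φ is true.
For instance, at s4:
  At s4: ◇(s ∨ ¬s) requires s ∨ ¬s at some successor in {s4, s6}.
    s ∨ ¬s holds at s4, so ◇(s ∨ ¬s) is true at s4.
Satisfying worlds: {s1, s2, s3, s4, s5, s6}

6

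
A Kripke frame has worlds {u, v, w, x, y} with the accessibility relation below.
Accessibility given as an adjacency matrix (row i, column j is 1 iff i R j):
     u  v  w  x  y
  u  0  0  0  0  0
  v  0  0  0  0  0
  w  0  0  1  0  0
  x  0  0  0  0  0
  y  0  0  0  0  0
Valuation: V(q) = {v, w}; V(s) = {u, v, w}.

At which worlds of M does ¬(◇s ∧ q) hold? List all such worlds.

Recall that ◇ψ holds at a world iff ψ holds at some accessible world.
Let φ = ¬(◇s ∧ q). Evaluate φ at each world:
  u (successors ∅): φ is true.
  v (successors ∅): φ is true.
  w (successors {w}): φ is false.
  x (successors ∅): φ is true.
  y (successors ∅): φ is true.
For instance, at w:
  At w: ◇s ∧ q is true, so ¬(◇s ∧ q) is false.
    At w: ◇s is true, q is true, so ◇s ∧ q is true.
      At w: ◇s requires s at some successor in {w}.
        s holds at w, so ◇s is true at w.
Satisfying worlds: {u, v, x, y}

u, v, x, y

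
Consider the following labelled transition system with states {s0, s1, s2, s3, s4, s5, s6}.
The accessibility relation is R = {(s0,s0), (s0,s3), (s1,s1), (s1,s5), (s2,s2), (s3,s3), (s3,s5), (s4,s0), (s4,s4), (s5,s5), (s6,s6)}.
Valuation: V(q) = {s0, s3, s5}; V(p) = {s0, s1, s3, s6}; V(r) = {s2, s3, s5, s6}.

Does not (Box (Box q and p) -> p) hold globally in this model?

Let φ = not (Box (Box q and p) -> p). Evaluate φ at each world:
  s0 (successors {s0, s3}): φ is false.
  s1 (successors {s1, s5}): φ is false.
  s2 (successors {s2}): φ is false.
  s3 (successors {s3, s5}): φ is false.
  s4 (successors {s0, s4}): φ is false.
  s5 (successors {s5}): φ is false.
  s6 (successors {s6}): φ is false.
Detail at s0 (counterexample):
  At s0: Box (Box q and p) -> p is true, so not (Box (Box q and p) -> p) is false.
    At s0: Box (Box q and p) is true, p is true, so Box (Box q and p) -> p is true.
      At s0: Box (Box q and p) requires Box q and p at every successor {s0, s3}.
        At s0: Box q and p is true.
        At s3: Box q and p is true.
      So Box (Box q and p) is true at s0.

No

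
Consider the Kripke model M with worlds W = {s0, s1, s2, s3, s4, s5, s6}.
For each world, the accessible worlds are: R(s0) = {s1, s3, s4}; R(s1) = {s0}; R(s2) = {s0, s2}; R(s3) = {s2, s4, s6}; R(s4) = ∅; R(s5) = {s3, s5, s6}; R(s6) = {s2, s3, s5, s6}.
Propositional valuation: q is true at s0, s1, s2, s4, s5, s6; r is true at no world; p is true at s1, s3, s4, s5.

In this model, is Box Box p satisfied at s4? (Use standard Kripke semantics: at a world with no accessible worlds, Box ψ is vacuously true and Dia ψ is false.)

At s4: no accessible worlds, so Box Box p holds vacuously.

Yes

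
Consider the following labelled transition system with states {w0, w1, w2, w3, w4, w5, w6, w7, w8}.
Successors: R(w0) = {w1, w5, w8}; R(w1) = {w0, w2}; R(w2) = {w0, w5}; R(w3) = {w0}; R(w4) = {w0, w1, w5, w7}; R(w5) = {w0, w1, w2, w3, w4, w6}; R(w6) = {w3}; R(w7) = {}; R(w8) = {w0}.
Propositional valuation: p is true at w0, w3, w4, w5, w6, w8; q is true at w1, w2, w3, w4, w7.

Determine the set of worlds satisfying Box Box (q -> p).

w6, w7

Recall that Box ψ holds at a world iff ψ holds at every accessible world, and Dia ψ holds iff ψ holds at some accessible world.
Let φ = Box Box (q -> p). Evaluate φ at each world:
  w0 (successors {w1, w5, w8}): φ is false.
  w1 (successors {w0, w2}): φ is false.
  w2 (successors {w0, w5}): φ is false.
  w3 (successors {w0}): φ is false.
  w4 (successors {w0, w1, w5, w7}): φ is false.
  w5 (successors {w0, w1, w2, w3, w4, w6}): φ is false.
  w6 (successors {w3}): φ is true.
  w7 (successors ∅): φ is true.
  w8 (successors {w0}): φ is false.
For instance, at w4:
  At w4: Box Box (q -> p) requires Box (q -> p) at every successor {w0, w1, w5, w7}.
    Box (q -> p) fails at w0, so Box Box (q -> p) is false at w4.
      At w0: Box (q -> p) requires q -> p at every successor {w1, w5, w8}.
        q -> p fails at w1, so Box (q -> p) is false at w0.
Satisfying worlds: {w6, w7}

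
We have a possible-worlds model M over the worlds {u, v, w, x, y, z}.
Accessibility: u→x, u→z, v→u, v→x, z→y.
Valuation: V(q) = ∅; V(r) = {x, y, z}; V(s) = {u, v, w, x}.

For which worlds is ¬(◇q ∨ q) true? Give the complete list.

u, v, w, x, y, z

Let φ = ¬(◇q ∨ q). Evaluate φ at each world:
  u (successors {x, z}): φ is true.
  v (successors {u, x}): φ is true.
  w (successors ∅): φ is true.
  x (successors ∅): φ is true.
  y (successors ∅): φ is true.
  z (successors {y}): φ is true.
For instance, at v:
  At v: ◇q ∨ q is false, so ¬(◇q ∨ q) is true.
    At v: ◇q is false, q is false, so ◇q ∨ q is false.
      At v: ◇q requires q at some successor in {u, x}.
        At u: q is false.
        At x: q is false.
      So ◇q is false at v.
Satisfying worlds: {u, v, w, x, y, z}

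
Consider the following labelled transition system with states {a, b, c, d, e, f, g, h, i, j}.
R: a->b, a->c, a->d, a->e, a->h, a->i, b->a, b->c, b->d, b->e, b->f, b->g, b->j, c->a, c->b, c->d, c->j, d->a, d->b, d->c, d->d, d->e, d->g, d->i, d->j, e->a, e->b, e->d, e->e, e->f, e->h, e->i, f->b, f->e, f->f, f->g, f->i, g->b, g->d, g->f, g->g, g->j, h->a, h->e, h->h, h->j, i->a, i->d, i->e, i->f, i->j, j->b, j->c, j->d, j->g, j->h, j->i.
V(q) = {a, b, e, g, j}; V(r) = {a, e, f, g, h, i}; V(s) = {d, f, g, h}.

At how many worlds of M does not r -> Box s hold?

Let φ = not r -> Box s. Evaluate φ at each world:
  a (successors {b, c, d, e, h, i}): φ is true.
  b (successors {a, c, d, e, f, g, j}): φ is false.
  c (successors {a, b, d, j}): φ is false.
  d (successors {a, b, c, d, e, g, i, j}): φ is false.
  e (successors {a, b, d, e, f, h, i}): φ is true.
  f (successors {b, e, f, g, i}): φ is true.
  g (successors {b, d, f, g, j}): φ is true.
  h (successors {a, e, h, j}): φ is true.
  i (successors {a, d, e, f, j}): φ is true.
  j (successors {b, c, d, g, h, i}): φ is false.
For instance, at b:
  At b: not r is true, Box s is false, so not r -> Box s is false.
    At b: Box s requires s at every successor {a, c, d, e, f, g, j}.
      s fails at a, so Box s is false at b.
Satisfying worlds: {a, e, f, g, h, i}

6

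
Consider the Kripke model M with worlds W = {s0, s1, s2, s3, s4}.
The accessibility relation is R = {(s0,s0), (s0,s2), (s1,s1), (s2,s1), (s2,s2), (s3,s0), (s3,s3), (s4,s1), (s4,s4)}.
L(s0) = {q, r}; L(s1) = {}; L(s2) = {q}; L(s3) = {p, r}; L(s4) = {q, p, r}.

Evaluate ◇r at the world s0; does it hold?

Recall that ◇ψ holds at a world iff ψ holds at some accessible world.
At s0: ◇r requires r at some successor in {s0, s2}.
  r holds at s0, so ◇r is true at s0.

Yes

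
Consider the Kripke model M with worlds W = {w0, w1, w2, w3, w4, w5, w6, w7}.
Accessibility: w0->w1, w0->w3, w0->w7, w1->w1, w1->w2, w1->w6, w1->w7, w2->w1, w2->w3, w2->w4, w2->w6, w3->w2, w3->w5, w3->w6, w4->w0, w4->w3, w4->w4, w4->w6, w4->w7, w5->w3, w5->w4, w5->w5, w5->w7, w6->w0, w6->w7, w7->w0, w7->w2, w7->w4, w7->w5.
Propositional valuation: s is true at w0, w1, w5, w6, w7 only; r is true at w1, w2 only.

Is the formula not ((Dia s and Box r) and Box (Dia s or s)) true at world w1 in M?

Recall that Box ψ holds at a world iff ψ holds at every accessible world, and Dia ψ holds iff ψ holds at some accessible world.
At w1: (Dia s and Box r) and Box (Dia s or s) is false, so not ((Dia s and Box r) and Box (Dia s or s)) is true.
  At w1: Dia s and Box r is false, Box (Dia s or s) is true, so (Dia s and Box r) and Box (Dia s or s) is false.
    At w1: Dia s is true, Box r is false, so Dia s and Box r is false.
      At w1: Dia s requires s at some successor in {w1, w2, w6, w7}.
        s holds at w1, so Dia s is true at w1.
      At w1: Box r requires r at every successor {w1, w2, w6, w7}.
        r fails at w6, so Box r is false at w1.
    At w1: Box (Dia s or s) requires Dia s or s at every successor {w1, w2, w6, w7}.
      At w1: Dia s or s is true.
      At w2: Dia s or s is true.
      At w6: Dia s or s is true.
      At w7: Dia s or s is true.
    So Box (Dia s or s) is true at w1.

Yes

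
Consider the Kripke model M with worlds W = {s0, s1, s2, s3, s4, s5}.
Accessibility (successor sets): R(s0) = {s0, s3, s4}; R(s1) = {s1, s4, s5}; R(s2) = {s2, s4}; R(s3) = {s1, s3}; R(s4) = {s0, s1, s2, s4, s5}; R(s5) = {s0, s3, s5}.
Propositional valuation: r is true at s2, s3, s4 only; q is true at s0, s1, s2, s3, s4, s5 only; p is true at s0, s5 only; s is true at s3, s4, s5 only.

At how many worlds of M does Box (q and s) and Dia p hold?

Recall that Box ψ holds at a world iff ψ holds at every accessible world, and Dia ψ holds iff ψ holds at some accessible world.
Let φ = Box (q and s) and Dia p. Evaluate φ at each world:
  s0 (successors {s0, s3, s4}): φ is false.
  s1 (successors {s1, s4, s5}): φ is false.
  s2 (successors {s2, s4}): φ is false.
  s3 (successors {s1, s3}): φ is false.
  s4 (successors {s0, s1, s2, s4, s5}): φ is false.
  s5 (successors {s0, s3, s5}): φ is false.
For instance, at s0:
  At s0: Box (q and s) is false, Dia p is true, so Box (q and s) and Dia p is false.
    At s0: Box (q and s) requires q and s at every successor {s0, s3, s4}.
      q and s fails at s0, so Box (q and s) is false at s0.
    At s0: Dia p requires p at some successor in {s0, s3, s4}.
      p holds at s0, so Dia p is true at s0.
Satisfying worlds: none.

0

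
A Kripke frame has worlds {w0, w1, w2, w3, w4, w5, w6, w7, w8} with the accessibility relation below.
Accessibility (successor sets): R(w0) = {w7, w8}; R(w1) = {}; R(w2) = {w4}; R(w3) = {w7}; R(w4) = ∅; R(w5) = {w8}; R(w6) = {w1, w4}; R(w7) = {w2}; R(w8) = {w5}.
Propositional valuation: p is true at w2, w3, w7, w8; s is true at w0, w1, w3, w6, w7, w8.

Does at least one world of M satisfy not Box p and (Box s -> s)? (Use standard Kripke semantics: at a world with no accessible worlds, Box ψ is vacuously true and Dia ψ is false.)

Yes

Let φ = not Box p and (Box s -> s). Evaluate φ at each world:
  w0 (successors {w7, w8}): φ is false.
  w1 (successors ∅): φ is false.
  w2 (successors {w4}): φ is true.
  w3 (successors {w7}): φ is false.
  w4 (successors ∅): φ is false.
  w5 (successors {w8}): φ is false.
  w6 (successors {w1, w4}): φ is true.
  w7 (successors {w2}): φ is false.
  w8 (successors {w5}): φ is true.
Detail at w2 (witness):
  At w2: not Box p is true, Box s -> s is true, so not Box p and (Box s -> s) is true.
    At w2: Box p is false, so not Box p is true.
      At w2: Box p requires p at every successor {w4}.
        p fails at w4, so Box p is false at w2.
    At w2: Box s is false, s is false, so Box s -> s is true.
      At w2: Box s requires s at every successor {w4}.
        s fails at w4, so Box s is false at w2.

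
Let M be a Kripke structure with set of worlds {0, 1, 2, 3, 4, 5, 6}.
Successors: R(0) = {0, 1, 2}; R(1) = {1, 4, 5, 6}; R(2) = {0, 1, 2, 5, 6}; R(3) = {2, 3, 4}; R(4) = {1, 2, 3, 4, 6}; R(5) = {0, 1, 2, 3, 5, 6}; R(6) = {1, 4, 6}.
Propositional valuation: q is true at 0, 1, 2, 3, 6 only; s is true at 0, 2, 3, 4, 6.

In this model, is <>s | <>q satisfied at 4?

Recall that <>ψ holds at a world iff ψ holds at some accessible world.
At 4: <>s is true, <>q is true, so <>s | <>q is true.
  At 4: <>s requires s at some successor in {1, 2, 3, 4, 6}.
    s holds at 2, so <>s is true at 4.
  At 4: <>q requires q at some successor in {1, 2, 3, 4, 6}.
    q holds at 1, so <>q is true at 4.

Yes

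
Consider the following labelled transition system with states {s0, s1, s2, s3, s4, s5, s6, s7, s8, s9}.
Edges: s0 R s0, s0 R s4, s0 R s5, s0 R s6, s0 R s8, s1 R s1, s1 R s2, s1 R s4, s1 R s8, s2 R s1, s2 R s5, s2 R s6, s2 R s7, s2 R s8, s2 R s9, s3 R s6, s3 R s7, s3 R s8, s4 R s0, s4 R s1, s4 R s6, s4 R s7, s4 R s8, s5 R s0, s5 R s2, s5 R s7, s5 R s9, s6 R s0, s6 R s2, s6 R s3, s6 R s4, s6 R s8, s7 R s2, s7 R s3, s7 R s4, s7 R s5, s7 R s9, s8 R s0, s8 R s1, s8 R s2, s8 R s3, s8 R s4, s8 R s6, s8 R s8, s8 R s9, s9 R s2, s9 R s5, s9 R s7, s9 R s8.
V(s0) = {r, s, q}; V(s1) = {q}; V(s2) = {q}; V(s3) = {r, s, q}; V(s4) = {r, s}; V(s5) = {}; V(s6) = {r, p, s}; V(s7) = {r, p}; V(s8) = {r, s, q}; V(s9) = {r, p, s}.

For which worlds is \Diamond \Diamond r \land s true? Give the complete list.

s0, s3, s4, s6, s8, s9

Let φ = \Diamond \Diamond r \land s. Evaluate φ at each world:
  s0 (successors {s0, s4, s5, s6, s8}): φ is true.
  s1 (successors {s1, s2, s4, s8}): φ is false.
  s2 (successors {s1, s5, s6, s7, s8, s9}): φ is false.
  s3 (successors {s6, s7, s8}): φ is true.
  s4 (successors {s0, s1, s6, s7, s8}): φ is true.
  s5 (successors {s0, s2, s7, s9}): φ is false.
  s6 (successors {s0, s2, s3, s4, s8}): φ is true.
  s7 (successors {s2, s3, s4, s5, s9}): φ is false.
  s8 (successors {s0, s1, s2, s3, s4, s6, s8, s9}): φ is true.
  s9 (successors {s2, s5, s7, s8}): φ is true.
For instance, at s0:
  At s0: \Diamond \Diamond r is true, s is true, so \Diamond \Diamond r \land s is true.
    At s0: \Diamond \Diamond r requires \Diamond r at some successor in {s0, s4, s5, s6, s8}.
      \Diamond r holds at s0, so \Diamond \Diamond r is true at s0.
Satisfying worlds: {s0, s3, s4, s6, s8, s9}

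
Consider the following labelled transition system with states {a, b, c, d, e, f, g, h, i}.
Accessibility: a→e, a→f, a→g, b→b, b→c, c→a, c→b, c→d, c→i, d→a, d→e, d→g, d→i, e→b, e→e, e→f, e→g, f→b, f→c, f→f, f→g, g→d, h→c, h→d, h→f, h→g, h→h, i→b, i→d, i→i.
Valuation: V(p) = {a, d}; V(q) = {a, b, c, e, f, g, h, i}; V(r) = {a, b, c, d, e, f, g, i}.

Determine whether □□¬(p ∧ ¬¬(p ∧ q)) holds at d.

Recall that □ψ holds at a world iff ψ holds at every accessible world, and ◇ψ holds iff ψ holds at some accessible world.
At d: □□¬(p ∧ ¬¬(p ∧ q)) requires □¬(p ∧ ¬¬(p ∧ q)) at every successor {a, e, g, i}.
  At a: □¬(p ∧ ¬¬(p ∧ q)) is true.
  At e: □¬(p ∧ ¬¬(p ∧ q)) is true.
  At g: □¬(p ∧ ¬¬(p ∧ q)) is true.
  At i: □¬(p ∧ ¬¬(p ∧ q)) is true.
So □□¬(p ∧ ¬¬(p ∧ q)) is true at d.

Yes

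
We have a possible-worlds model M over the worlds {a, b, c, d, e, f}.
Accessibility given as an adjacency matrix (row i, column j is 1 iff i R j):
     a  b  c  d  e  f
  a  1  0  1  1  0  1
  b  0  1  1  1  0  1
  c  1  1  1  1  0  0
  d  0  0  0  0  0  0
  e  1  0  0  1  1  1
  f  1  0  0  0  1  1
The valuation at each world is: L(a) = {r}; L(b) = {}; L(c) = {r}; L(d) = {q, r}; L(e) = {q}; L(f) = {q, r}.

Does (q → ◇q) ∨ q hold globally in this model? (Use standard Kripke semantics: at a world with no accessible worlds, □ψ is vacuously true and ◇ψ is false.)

Let φ = (q → ◇q) ∨ q. Evaluate φ at each world:
  a (successors {a, c, d, f}): φ is true.
  b (successors {b, c, d, f}): φ is true.
  c (successors {a, b, c, d}): φ is true.
  d (successors ∅): φ is true.
  e (successors {a, d, e, f}): φ is true.
  f (successors {a, e, f}): φ is true.
For instance, at b:
  At b: q → ◇q is true, q is false, so (q → ◇q) ∨ q is true.
    At b: q is false, ◇q is true, so q → ◇q is true.
      At b: ◇q requires q at some successor in {b, c, d, f}.
        q holds at d, so ◇q is true at b.

Yes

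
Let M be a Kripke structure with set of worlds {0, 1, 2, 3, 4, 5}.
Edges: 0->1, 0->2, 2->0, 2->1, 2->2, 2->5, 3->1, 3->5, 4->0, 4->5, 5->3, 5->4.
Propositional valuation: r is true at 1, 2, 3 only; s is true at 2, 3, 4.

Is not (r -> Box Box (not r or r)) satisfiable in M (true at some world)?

Let φ = not (r -> Box Box (not r or r)). Evaluate φ at each world:
  0 (successors {1, 2}): φ is false.
  1 (successors ∅): φ is false.
  2 (successors {0, 1, 2, 5}): φ is false.
  3 (successors {1, 5}): φ is false.
  4 (successors {0, 5}): φ is false.
  5 (successors {3, 4}): φ is false.
For instance, at 5:
  At 5: r -> Box Box (not r or r) is true, so not (r -> Box Box (not r or r)) is false.
    At 5: r is false, Box Box (not r or r) is true, so r -> Box Box (not r or r) is true.
      At 5: Box Box (not r or r) requires Box (not r or r) at every successor {3, 4}.
        At 3: Box (not r or r) is true.
        At 4: Box (not r or r) is true.
      So Box Box (not r or r) is true at 5.

No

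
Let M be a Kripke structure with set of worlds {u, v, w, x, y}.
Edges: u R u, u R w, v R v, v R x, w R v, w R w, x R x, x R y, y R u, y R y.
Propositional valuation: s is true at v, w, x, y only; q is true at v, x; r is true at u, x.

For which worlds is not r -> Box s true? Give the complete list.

u, v, w, x

Let φ = not r -> Box s. Evaluate φ at each world:
  u (successors {u, w}): φ is true.
  v (successors {v, x}): φ is true.
  w (successors {v, w}): φ is true.
  x (successors {x, y}): φ is true.
  y (successors {u, y}): φ is false.
For instance, at w:
  At w: not r is true, Box s is true, so not r -> Box s is true.
    At w: Box s requires s at every successor {v, w}.
      At v: s is true.
      At w: s is true.
    So Box s is true at w.
Satisfying worlds: {u, v, w, x}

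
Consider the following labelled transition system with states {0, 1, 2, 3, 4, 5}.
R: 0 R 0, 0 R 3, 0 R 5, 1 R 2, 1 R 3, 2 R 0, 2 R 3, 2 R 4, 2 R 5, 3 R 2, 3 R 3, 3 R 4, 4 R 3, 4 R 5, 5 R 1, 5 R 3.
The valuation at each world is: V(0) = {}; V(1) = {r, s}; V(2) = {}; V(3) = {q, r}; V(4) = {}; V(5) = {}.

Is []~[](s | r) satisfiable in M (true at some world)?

Yes

Recall that []ψ holds at a world iff ψ holds at every accessible world, and <>ψ holds iff ψ holds at some accessible world.
Let φ = []~[](s | r). Evaluate φ at each world:
  0 (successors {0, 3, 5}): φ is false.
  1 (successors {2, 3}): φ is true.
  2 (successors {0, 3, 4, 5}): φ is false.
  3 (successors {2, 3, 4}): φ is true.
  4 (successors {3, 5}): φ is false.
  5 (successors {1, 3}): φ is true.
Detail at 1 (witness):
  At 1: []~[](s | r) requires ~[](s | r) at every successor {2, 3}.
      At 2: [](s | r) is false, so ~[](s | r) is true.
      At 3: [](s | r) is false, so ~[](s | r) is true.
  So []~[](s | r) is true at 1.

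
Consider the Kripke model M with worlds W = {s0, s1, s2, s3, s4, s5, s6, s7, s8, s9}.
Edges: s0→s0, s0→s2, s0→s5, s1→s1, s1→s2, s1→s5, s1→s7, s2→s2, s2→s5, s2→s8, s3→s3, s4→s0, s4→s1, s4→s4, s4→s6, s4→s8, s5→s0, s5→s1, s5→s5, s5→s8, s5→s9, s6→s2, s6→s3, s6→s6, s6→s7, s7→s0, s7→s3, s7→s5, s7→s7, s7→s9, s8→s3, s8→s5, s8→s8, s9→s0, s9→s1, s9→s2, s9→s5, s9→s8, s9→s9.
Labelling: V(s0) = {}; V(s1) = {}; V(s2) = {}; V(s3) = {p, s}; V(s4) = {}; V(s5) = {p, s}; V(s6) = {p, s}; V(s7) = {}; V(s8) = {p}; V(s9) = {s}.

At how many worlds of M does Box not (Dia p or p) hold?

0

Recall that Box ψ holds at a world iff ψ holds at every accessible world, and Dia ψ holds iff ψ holds at some accessible world.
Let φ = Box not (Dia p or p). Evaluate φ at each world:
  s0 (successors {s0, s2, s5}): φ is false.
  s1 (successors {s1, s2, s5, s7}): φ is false.
  s2 (successors {s2, s5, s8}): φ is false.
  s3 (successors {s3}): φ is false.
  s4 (successors {s0, s1, s4, s6, s8}): φ is false.
  s5 (successors {s0, s1, s5, s8, s9}): φ is false.
  s6 (successors {s2, s3, s6, s7}): φ is false.
  s7 (successors {s0, s3, s5, s7, s9}): φ is false.
  s8 (successors {s3, s5, s8}): φ is false.
  s9 (successors {s0, s1, s2, s5, s8, s9}): φ is false.
For instance, at s9:
  At s9: Box not (Dia p or p) requires not (Dia p or p) at every successor {s0, s1, s2, s5, s8, s9}.
    not (Dia p or p) fails at s0, so Box not (Dia p or p) is false at s9.
      At s0: Dia p or p is true, so not (Dia p or p) is false.
Satisfying worlds: none.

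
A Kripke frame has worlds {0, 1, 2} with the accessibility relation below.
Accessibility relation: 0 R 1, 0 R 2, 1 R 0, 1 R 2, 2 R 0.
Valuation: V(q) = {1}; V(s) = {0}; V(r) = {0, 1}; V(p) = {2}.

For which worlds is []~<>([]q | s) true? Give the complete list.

2

Let φ = []~<>([]q | s). Evaluate φ at each world:
  0 (successors {1, 2}): φ is false.
  1 (successors {0, 2}): φ is false.
  2 (successors {0}): φ is true.
For instance, at 0:
  At 0: []~<>([]q | s) requires ~<>([]q | s) at every successor {1, 2}.
    ~<>([]q | s) fails at 1, so []~<>([]q | s) is false at 0.
      At 1: <>([]q | s) is true, so ~<>([]q | s) is false.
Satisfying worlds: {2}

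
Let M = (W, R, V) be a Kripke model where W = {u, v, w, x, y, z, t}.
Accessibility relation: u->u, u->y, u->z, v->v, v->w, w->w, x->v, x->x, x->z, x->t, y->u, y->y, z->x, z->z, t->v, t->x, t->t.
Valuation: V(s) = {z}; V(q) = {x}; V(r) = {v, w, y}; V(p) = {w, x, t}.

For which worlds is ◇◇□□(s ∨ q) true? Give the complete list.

Let φ = ◇◇□□(s ∨ q). Evaluate φ at each world:
  u (successors {u, y, z}): φ is false.
  v (successors {v, w}): φ is false.
  w (successors {w}): φ is false.
  x (successors {v, x, z, t}): φ is false.
  y (successors {u, y}): φ is false.
  z (successors {x, z}): φ is false.
  t (successors {v, x, t}): φ is false.
For instance, at v:
  At v: ◇◇□□(s ∨ q) requires ◇□□(s ∨ q) at some successor in {v, w}.
    At v: ◇□□(s ∨ q) is false.
    At w: ◇□□(s ∨ q) is false.
  So ◇◇□□(s ∨ q) is false at v.
Satisfying worlds: none.

none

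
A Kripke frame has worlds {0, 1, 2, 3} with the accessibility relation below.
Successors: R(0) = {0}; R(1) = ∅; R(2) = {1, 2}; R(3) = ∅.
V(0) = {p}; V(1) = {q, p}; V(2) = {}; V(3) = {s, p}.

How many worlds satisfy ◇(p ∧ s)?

Let φ = ◇(p ∧ s). Evaluate φ at each world:
  0 (successors {0}): φ is false.
  1 (successors ∅): φ is false.
  2 (successors {1, 2}): φ is false.
  3 (successors ∅): φ is false.
For instance, at 2:
  At 2: ◇(p ∧ s) requires p ∧ s at some successor in {1, 2}.
    At 1: p ∧ s is false.
    At 2: p ∧ s is false.
  So ◇(p ∧ s) is false at 2.
Satisfying worlds: none.

0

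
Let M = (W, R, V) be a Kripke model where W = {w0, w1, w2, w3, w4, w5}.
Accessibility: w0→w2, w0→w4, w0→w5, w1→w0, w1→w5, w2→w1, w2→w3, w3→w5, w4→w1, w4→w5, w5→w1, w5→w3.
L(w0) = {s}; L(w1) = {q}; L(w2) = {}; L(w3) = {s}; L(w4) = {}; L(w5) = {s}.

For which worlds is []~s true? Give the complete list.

Let φ = []~s. Evaluate φ at each world:
  w0 (successors {w2, w4, w5}): φ is false.
  w1 (successors {w0, w5}): φ is false.
  w2 (successors {w1, w3}): φ is false.
  w3 (successors {w5}): φ is false.
  w4 (successors {w1, w5}): φ is false.
  w5 (successors {w1, w3}): φ is false.
For instance, at w5:
  At w5: []~s requires ~s at every successor {w1, w3}.
    ~s fails at w3, so []~s is false at w5.
Satisfying worlds: none.

none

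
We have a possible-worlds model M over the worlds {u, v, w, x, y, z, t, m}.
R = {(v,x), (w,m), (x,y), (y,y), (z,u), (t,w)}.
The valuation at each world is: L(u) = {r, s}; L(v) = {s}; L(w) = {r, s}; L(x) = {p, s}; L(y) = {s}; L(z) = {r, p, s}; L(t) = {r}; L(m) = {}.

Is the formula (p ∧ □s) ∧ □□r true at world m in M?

At m: p ∧ □s is false, □□r is true, so (p ∧ □s) ∧ □□r is false.
  At m: p is false, □s is true, so p ∧ □s is false.
    At m: no accessible worlds, so □s holds vacuously.
  At m: no accessible worlds, so □□r holds vacuously.

No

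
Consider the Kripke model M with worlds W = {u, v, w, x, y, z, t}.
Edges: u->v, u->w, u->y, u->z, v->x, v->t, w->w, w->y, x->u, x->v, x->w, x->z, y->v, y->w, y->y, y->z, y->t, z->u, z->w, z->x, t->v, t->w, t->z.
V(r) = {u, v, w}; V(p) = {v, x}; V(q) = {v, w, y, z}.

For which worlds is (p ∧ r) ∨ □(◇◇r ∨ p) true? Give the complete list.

Recall that □ψ holds at a world iff ψ holds at every accessible world, and ◇ψ holds iff ψ holds at some accessible world.
Let φ = (p ∧ r) ∨ □(◇◇r ∨ p). Evaluate φ at each world:
  u (successors {v, w, y, z}): φ is true.
  v (successors {x, t}): φ is true.
  w (successors {w, y}): φ is true.
  x (successors {u, v, w, z}): φ is true.
  y (successors {v, w, y, z, t}): φ is true.
  z (successors {u, w, x}): φ is true.
  t (successors {v, w, z}): φ is true.
For instance, at x:
  At x: p ∧ r is false, □(◇◇r ∨ p) is true, so (p ∧ r) ∨ □(◇◇r ∨ p) is true.
    At x: □(◇◇r ∨ p) requires ◇◇r ∨ p at every successor {u, v, w, z}.
      At u: ◇◇r ∨ p is true.
      At v: ◇◇r ∨ p is true.
      At w: ◇◇r ∨ p is true.
      At z: ◇◇r ∨ p is true.
    So □(◇◇r ∨ p) is true at x.
Satisfying worlds: {u, v, w, x, y, z, t}

u, v, w, x, y, z, t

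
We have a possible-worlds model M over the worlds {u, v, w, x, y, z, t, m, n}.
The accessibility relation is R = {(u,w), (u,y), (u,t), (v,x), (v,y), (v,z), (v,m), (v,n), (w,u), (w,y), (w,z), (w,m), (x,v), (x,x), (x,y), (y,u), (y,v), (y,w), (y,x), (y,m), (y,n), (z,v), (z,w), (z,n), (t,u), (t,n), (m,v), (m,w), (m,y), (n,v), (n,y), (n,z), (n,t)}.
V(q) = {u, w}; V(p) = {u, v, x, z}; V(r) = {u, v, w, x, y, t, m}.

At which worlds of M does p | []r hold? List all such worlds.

u, v, x, z, m

Let φ = p | []r. Evaluate φ at each world:
  u (successors {w, y, t}): φ is true.
  v (successors {x, y, z, m, n}): φ is true.
  w (successors {u, y, z, m}): φ is false.
  x (successors {v, x, y}): φ is true.
  y (successors {u, v, w, x, m, n}): φ is false.
  z (successors {v, w, n}): φ is true.
  t (successors {u, n}): φ is false.
  m (successors {v, w, y}): φ is true.
  n (successors {v, y, z, t}): φ is false.
For instance, at m:
  At m: p is false, []r is true, so p | []r is true.
    At m: []r requires r at every successor {v, w, y}.
      At v: r is true.
      At w: r is true.
      At y: r is true.
    So []r is true at m.
Satisfying worlds: {u, v, x, z, m}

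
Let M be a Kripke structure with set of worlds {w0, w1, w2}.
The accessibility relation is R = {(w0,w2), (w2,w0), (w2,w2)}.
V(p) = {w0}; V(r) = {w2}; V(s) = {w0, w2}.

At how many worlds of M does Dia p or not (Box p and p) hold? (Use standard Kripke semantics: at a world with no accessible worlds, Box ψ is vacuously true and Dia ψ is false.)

3

Recall that Box ψ holds at a world iff ψ holds at every accessible world, and Dia ψ holds iff ψ holds at some accessible world.
Let φ = Dia p or not (Box p and p). Evaluate φ at each world:
  w0 (successors {w2}): φ is true.
  w1 (successors ∅): φ is true.
  w2 (successors {w0, w2}): φ is true.
For instance, at w2:
  At w2: Dia p is true, not (Box p and p) is true, so Dia p or not (Box p and p) is true.
    At w2: Dia p requires p at some successor in {w0, w2}.
      p holds at w0, so Dia p is true at w2.
    At w2: Box p and p is false, so not (Box p and p) is true.
      At w2: Box p is false, p is false, so Box p and p is false.
Satisfying worlds: {w0, w1, w2}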